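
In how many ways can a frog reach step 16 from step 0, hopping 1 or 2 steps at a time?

Let f(n) count the ways. The last step is size 1 or 2, so f(n) = f(n-1) + f(n-2) with f(1)=1, f(2)=2.
Computing successive values: f(1)=1, f(2)=2, f(3)=3, f(4)=5, f(5)=8, f(6)=13, f(7)=21, f(8)=34, f(9)=55, f(10)=89, f(11)=144, f(12)=233, f(13)=377, f(14)=610, f(15)=987, f(16)=1597.

Final answer: 1597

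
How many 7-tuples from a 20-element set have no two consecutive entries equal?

Let g(n) count such strings. g(1) = 20, and each valid string of length n-1 extends in 19 ways (any symbol but the last), so g(n) = 19 g(n-1).
Total: g(7) = 20 x 19^6.

Final answer: 20 x 19^{6} = 940917620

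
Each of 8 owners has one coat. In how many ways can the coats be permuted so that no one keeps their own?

Use the recurrence D(n) = (n-1)(D(n-1) + D(n-2)) with D(0)=1, D(1)=0.
D(2) = 1 x (0 + 1) = 1
D(3) = 2 x (1 + 0) = 2
D(4) = 3 x (2 + 1) = 9
D(5) = 4 x (9 + 2) = 44
D(6) = 5 x (44 + 9) = 265
D(7) = 6 x (265 + 44) = 1854
D(8) = 7 x (D(7) + D(6)) = 7 x (1854 + 265)

Final answer: D(8) = 14833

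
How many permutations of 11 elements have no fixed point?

Derangements satisfy D(n) = (n-1)(D(n-1) + D(n-2)), starting from D(0)=1, D(1)=0.
Building up: D(2)=1, D(3)=2, D(4)=9, D(5)=44, D(6)=265, D(7)=1854, D(8)=14833, D(9)=133496, D(10)=1334961.
D(11) = 10 x (D(10) + D(9)) = 10 x (1334961 + 133496).

Final answer: D(11) = 14684570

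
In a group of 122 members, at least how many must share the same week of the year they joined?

There are 52 possible values for week of the year they joined. With 122 members and 52 categories, by pigeonhole: ceiling(122/52).

Final answer: 3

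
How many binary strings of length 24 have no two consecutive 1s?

A valid string ends in 0 (append to any length-(n-1) valid string) or in 01 (append to any length-(n-2) valid string), so a(n) = a(n-1) + a(n-2) with a(1)=2, a(2)=3.
Iterating the recurrence: a(1)=2, a(2)=3, a(3)=5, a(4)=8, a(5)=13, a(6)=21, a(7)=34, a(8)=55, a(9)=89, a(10)=144, a(11)=233, a(12)=377, a(13)=610, a(14)=987, a(15)=1597, a(16)=2584, a(17)=4181, a(18)=6765, a(19)=10946, a(20)=17711, a(21)=28657, a(22)=46368, a(23)=75025, a(24)=121393.

Final answer: 121393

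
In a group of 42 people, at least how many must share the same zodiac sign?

There are 12 possible values for zodiac sign. With 42 people and 12 categories, by pigeonhole: ceiling(42/12).

Final answer: 4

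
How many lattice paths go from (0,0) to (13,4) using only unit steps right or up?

Each path has 13 right steps and 4 up steps in some order (17 steps total).
Choose which 4 of the 17 steps are up: C(17,4).

Final answer: C(17,4) = 2380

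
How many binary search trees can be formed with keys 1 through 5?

This is a standard Catalan-number count: the answer is C_n. Here n = 5.
Using C_0 = 1 and C_(k+1) = C_k x 2(2k+1)/(k+2), build up term by term: C_1=1, C_2=2, C_3=5, C_4=14, C_5=42.

Final answer: C_{5} = 42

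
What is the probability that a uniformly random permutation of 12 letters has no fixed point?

Use the recurrence D(n) = (n-1)(D(n-1) + D(n-2)) with D(0)=1, D(1)=0.
Building up: D(2)=1, D(3)=2, D(4)=9, D(5)=44, D(6)=265, D(7)=1854, D(8)=14833, D(9)=133496, D(10)=1334961, D(11)=14684570, D(12)=176214841.
Total arrangements: 12! = 479001600.
Probability = D(12)/12! = 16019531/43545600.

Final answer: D(12)/12! = 176214841/479001600 = 0.367879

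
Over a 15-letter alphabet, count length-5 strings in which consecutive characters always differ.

First character: 15 choices. Each subsequent: 14 choices (must differ from the previous one).
Total: 15 x 14^4.

Final answer: 15 x 14^{4} = 576240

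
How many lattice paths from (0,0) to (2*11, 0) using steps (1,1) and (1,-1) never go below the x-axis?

Total monotonic paths to (11,11): C(22,11) = 705432.
A path is bad iff it touches y = x + 1; reflecting its initial segment maps bad paths bijectively onto all paths to (10,12), of which there are C(22,12) = 646646.
Valid Dyck paths: 705432 - 646646.
(This is the Catalan number C_{11}.)

Final answer: C_{11} = 58786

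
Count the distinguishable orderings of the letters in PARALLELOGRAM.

Letters (A:3, E:1, G:1, L:3, M:1, O:1, P:1, R:2). Total letters: 13.
Permutations = 13!/(3! x 3! x 2!).

Final answer: 86486400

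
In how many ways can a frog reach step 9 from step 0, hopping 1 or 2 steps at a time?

Let f(n) count the ways. The last step is size 1 or 2, so f(n) = f(n-1) + f(n-2) with f(1)=1, f(2)=2.
Computing successive values: f(1)=1, f(2)=2, f(3)=3, f(4)=5, f(5)=8, f(6)=13, f(7)=21, f(8)=34, f(9)=55.

Final answer: 55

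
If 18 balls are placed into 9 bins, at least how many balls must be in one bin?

By the pigeonhole principle: ceiling(18/9).

Final answer: 2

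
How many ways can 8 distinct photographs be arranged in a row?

The number of ways to arrange 8 distinct objects is 8!.

Final answer: 8! = 40320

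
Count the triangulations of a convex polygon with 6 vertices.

The structures are counted by the Catalan number C_n. Here n = 6 - 2 = 4.
Using C_0 = 1 and C_(k+1) = C_k x 2(2k+1)/(k+2), build up term by term: C_1=1, C_2=2, C_3=5, C_4=14.

Final answer: C_{4} = 14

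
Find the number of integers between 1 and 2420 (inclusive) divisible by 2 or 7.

Multiples of 2: 1210. Multiples of 7: 345. Of both (lcm=14): 172.
By inclusion-exclusion: 1210 + 345 - 172.

Final answer: 1383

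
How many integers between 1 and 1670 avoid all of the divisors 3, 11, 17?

|div by 3|=556, |div by 11|=151, |div by 17|=98.
|div by 3&11|=50, |div by 3&17|=32, |div by 11&17|=8, |div by all|=2.
By inclusion-exclusion, divisible by at least one: 556+151+98-50-32-8+2 = 717.
Not divisible by any: 1670 - 717.

Final answer: 953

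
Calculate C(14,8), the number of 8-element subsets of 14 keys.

C(14,8) = 14!/(8! x (14-8)!).

Final answer: C(14,8) = 3003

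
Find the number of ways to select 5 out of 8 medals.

C(8,5) = 8!/(5! x (8-5)!).

Final answer: C(8,5) = 56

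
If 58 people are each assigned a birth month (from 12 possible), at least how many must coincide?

There are 12 possible values for birth month. With 58 people and 12 categories, by pigeonhole: ceiling(58/12).

Final answer: 5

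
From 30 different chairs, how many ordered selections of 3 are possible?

P(30,3) = 30!/(30-3)! = 30!/27!.

Final answer: P(30,3) = 24360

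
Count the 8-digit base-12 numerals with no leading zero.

In base 12, the leading digit has 11 choices (1..11); each of the remaining 7 digits has 12 choices.
Total: 11 x 12^7.

Final answer: 394149888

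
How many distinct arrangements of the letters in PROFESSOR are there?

Letters (E:1, F:1, O:2, P:1, R:2, S:2). Total letters: 9.
Permutations = 9!/(2! x 2! x 2!).

Final answer: 45360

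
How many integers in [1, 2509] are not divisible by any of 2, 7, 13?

|div by 2|=1254, |div by 7|=358, |div by 13|=193.
|div by 2&7|=179, |div by 2&13|=96, |div by 7&13|=27, |div by all|=13.
By inclusion-exclusion, divisible by at least one: 1254+358+193-179-96-27+13 = 1516.
Not divisible by any: 2509 - 1516.

Final answer: 993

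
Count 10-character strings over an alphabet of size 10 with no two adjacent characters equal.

First character: 10 choices. Each subsequent: 9 choices (must differ from the previous one).
Total: 10 x 9^9.

Final answer: 10 x 9^{9} = 3874204890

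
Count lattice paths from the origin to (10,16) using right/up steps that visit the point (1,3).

Paths (0,0)->(1,3): C(4,3) = 4.
Paths (1,3)->(10,16): C(22,13) = 497420.
By multiplication principle: 4 x 497420.

Final answer: 1989680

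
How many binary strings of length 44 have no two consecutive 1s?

A valid string ends in 0 (append to any length-(n-1) valid string) or in 01 (append to any length-(n-2) valid string), so a(n) = a(n-1) + a(n-2) with a(1)=2, a(2)=3.
Computing successive values: a(1)=2, a(2)=3, a(3)=5, a(4)=8, a(5)=13, a(6)=21, a(7)=34, a(8)=55, a(9)=89, a(10)=144, a(11)=233, a(12)=377, a(13)=610, a(14)=987, a(15)=1597, a(16)=2584, a(17)=4181, a(18)=6765, a(19)=10946, a(20)=17711, a(21)=28657, a(22)=46368, a(23)=75025, a(24)=121393, a(25)=196418, a(26)=317811, a(27)=514229, a(28)=832040, a(29)=1346269, a(30)=2178309, a(31)=3524578, a(32)=5702887, a(33)=9227465, a(34)=14930352, a(35)=24157817, a(36)=39088169, a(37)=63245986, a(38)=102334155, a(39)=165580141, a(40)=267914296, a(41)=433494437, a(42)=701408733, a(43)=1134903170, a(44)=1836311903.

Final answer: 1836311903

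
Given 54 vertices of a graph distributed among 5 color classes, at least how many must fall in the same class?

By pigeonhole with 54 objects and 5 categories: ceiling(54/5).

Final answer: 11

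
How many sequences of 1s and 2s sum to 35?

Let f(n) count the ways. The last step is size 1 or 2, so f(n) = f(n-1) + f(n-2) with f(1)=1, f(2)=2.
Computing successive values: f(1)=1, f(2)=2, f(3)=3, f(4)=5, f(5)=8, f(6)=13, f(7)=21, f(8)=34, f(9)=55, f(10)=89, f(11)=144, f(12)=233, f(13)=377, f(14)=610, f(15)=987, f(16)=1597, f(17)=2584, f(18)=4181, f(19)=6765, f(20)=10946, f(21)=17711, f(22)=28657, f(23)=46368, f(24)=75025, f(25)=121393, f(26)=196418, f(27)=317811, f(28)=514229, f(29)=832040, f(30)=1346269, f(31)=2178309, f(32)=3524578, f(33)=5702887, f(34)=9227465, f(35)=14930352.

Final answer: 14930352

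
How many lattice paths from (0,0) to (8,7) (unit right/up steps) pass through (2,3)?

Paths (0,0)->(2,3): C(5,3) = 10.
Paths (2,3)->(8,7): C(10,4) = 210.
By multiplication principle: 10 x 210.

Final answer: 2100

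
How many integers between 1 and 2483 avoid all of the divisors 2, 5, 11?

|div by 2|=1241, |div by 5|=496, |div by 11|=225.
|div by 2&5|=248, |div by 2&11|=112, |div by 5&11|=45, |div by all|=22.
By inclusion-exclusion, divisible by at least one: 1241+496+225-248-112-45+22 = 1579.
Not divisible by any: 2483 - 1579.

Final answer: 904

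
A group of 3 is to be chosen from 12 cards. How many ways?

C(12,3) = 12!/(3! x (12-3)!).

Final answer: C(12,3) = 220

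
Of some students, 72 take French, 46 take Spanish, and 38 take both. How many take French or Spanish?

|A union B| = |A| + |B| - |A intersect B| = 72 + 46 - 38.

Final answer: 80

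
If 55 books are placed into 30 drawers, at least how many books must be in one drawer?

By the pigeonhole principle: ceiling(55/30).

Final answer: 2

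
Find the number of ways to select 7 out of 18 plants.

C(18,7) = 18!/(7! x (18-7)!).

Final answer: C(18,7) = 31824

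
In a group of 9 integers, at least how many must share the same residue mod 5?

There are 5 possible values for residue mod 5. With 9 integers and 5 categories, by pigeonhole: ceiling(9/5).

Final answer: 2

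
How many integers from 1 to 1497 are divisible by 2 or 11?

Multiples of 2: 748. Multiples of 11: 136. Of both (lcm=22): 68.
By inclusion-exclusion: 748 + 136 - 68.

Final answer: 816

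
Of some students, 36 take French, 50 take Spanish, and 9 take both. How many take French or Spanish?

|A union B| = |A| + |B| - |A intersect B| = 36 + 50 - 9.

Final answer: 77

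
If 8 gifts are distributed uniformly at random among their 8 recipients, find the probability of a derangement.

Use the recurrence D(n) = (n-1)(D(n-1) + D(n-2)) with D(0)=1, D(1)=0.
Building up: D(2)=1, D(3)=2, D(4)=9, D(5)=44, D(6)=265, D(7)=1854, D(8)=14833.
Total arrangements: 8! = 40320.
Probability = D(8)/8! = 2119/5760.

Final answer: D(8)/8! = 14833/40320 = 0.367882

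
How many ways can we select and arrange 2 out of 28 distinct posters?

P(28,2) = 28!/(28-2)! = 28!/26!.

Final answer: P(28,2) = 756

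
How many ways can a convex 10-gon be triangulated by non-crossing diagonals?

This is counted by the nth Catalan number C_n. Here n = 10 - 2 = 8.
Using C_0 = 1 and C_(k+1) = C_k x 2(2k+1)/(k+2), build up term by term: C_1=1, C_2=2, C_3=5, C_4=14, C_5=42, C_6=132, C_7=429, C_8=1430.

Final answer: C_{8} = 1430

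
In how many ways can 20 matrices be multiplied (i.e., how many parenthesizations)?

The structures are counted by the Catalan number C_n. Here n = 20 - 1 = 19.
C_n = (2n)!/(n!(n+1)!), so C_{19} = 38!/(19! x 20!) = C(38,19)/20 = 35345263800/20.

Final answer: C_{19} = 1767263190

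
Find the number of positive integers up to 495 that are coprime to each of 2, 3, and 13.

|div by 2|=247, |div by 3|=165, |div by 13|=38.
|div by 2&3|=82, |div by 2&13|=19, |div by 3&13|=12, |div by all|=6.
By inclusion-exclusion, divisible by at least one: 247+165+38-82-19-12+6 = 343.
Not divisible by any: 495 - 343.

Final answer: 152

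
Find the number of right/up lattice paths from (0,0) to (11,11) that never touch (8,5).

Total paths to (11,11): C(22,11) = 705432.
Paths through (8,5): C(13,5) x C(9,6) = 108108.
Avoiding (8,5): 705432 - 108108.

Final answer: 597324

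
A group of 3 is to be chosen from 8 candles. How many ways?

C(8,3) = 8!/(3! x 5!).

Final answer: \binom{8}{3} = 56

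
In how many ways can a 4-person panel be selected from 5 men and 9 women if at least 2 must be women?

Sum over valid woman counts:
C(9,2)C(5,2) = 360
C(9,3)C(5,1) = 420
C(9,4)C(5,0) = 126
Total: 360 + 420 + 126.

Final answer: 906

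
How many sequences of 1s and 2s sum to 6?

Condition on the final move: it is a 1-step (f(n-1) ways to get there) or a 2-step (f(n-2) ways), so f(n) = f(n-1) + f(n-2), with f(1)=1, f(2)=2.
Iterating the recurrence: f(1)=1, f(2)=2, f(3)=3, f(4)=5, f(5)=8, f(6)=13.

Final answer: 13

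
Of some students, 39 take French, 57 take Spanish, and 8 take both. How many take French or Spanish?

|A union B| = |A| + |B| - |A intersect B| = 39 + 57 - 8.

Final answer: 88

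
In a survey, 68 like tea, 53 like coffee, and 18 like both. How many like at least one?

|A union B| = |A| + |B| - |A intersect B| = 68 + 53 - 18.

Final answer: 103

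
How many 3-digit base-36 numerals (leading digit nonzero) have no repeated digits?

The leading digit has 35 choices (anything but zero); the next has 35 (anything but the first), then 34, and so on, one fewer each time.
Total: 35 x 35 x 34.

Final answer: 41650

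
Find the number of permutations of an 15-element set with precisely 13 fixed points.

Choose which 13 elements are fixed: C(15,13) = 105.
Derange the remaining 2 using D(j) = (j-1)(D(j-1) + D(j-2)), D(0)=1, D(1)=0: D(2)=1.
Total: 105 x 1.

Final answer: C(15,13) D(2) = 105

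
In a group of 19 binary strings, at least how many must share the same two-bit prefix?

There are 4 possible values for two-bit prefix. With 19 binary strings and 4 categories, by pigeonhole: ceiling(19/4).

Final answer: 5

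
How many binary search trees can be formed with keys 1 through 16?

The structures are counted by the Catalan number C_n. Here n = 16.
C_n = C(2n,n) - C(2n,n+1), so C_{16} = C(32,16) - C(32,17) = 601080390 - 565722720.

Final answer: C_{16} = 35357670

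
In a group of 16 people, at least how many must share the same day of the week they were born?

There are 7 possible values for day of the week they were born. With 16 people and 7 categories, by pigeonhole: ceiling(16/7).

Final answer: 3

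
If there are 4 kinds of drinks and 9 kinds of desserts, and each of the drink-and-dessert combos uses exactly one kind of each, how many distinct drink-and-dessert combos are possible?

By the multiplication principle: 4 x 9.

Final answer: 36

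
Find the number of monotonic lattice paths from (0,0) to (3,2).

Each path has 3 right steps and 2 up steps in some order (5 steps total).
Choose which 2 of the 5 steps are up: C(5,2).

Final answer: C(5,2) = 10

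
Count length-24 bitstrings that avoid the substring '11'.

Let a(n) count valid strings. If the last bit is 0 the prefix is any valid string of length n-1; if it is 1 the string must end in 01 with a valid prefix of length n-2. So a(n) = a(n-1) + a(n-2), a(1)=2, a(2)=3.
Iterating the recurrence: a(1)=2, a(2)=3, a(3)=5, a(4)=8, a(5)=13, a(6)=21, a(7)=34, a(8)=55, a(9)=89, a(10)=144, a(11)=233, a(12)=377, a(13)=610, a(14)=987, a(15)=1597, a(16)=2584, a(17)=4181, a(18)=6765, a(19)=10946, a(20)=17711, a(21)=28657, a(22)=46368, a(23)=75025, a(24)=121393.

Final answer: 121393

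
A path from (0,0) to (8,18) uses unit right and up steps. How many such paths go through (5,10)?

Paths (0,0)->(5,10): C(15,10) = 3003.
Paths (5,10)->(8,18): C(11,8) = 165.
By multiplication principle: 3003 x 165.

Final answer: 495495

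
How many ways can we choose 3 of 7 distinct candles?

C(7,3) = 7!/(3! x (7-3)!).

Final answer: C(7,3) = 35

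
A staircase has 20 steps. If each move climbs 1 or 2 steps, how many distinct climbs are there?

Let f(n) be the number of climbs. Removing the last move (1 or 2 steps) gives f(n) = f(n-1) + f(n-2); base cases f(1)=1, f(2)=2.
Computing successive values: f(1)=1, f(2)=2, f(3)=3, f(4)=5, f(5)=8, f(6)=13, f(7)=21, f(8)=34, f(9)=55, f(10)=89, f(11)=144, f(12)=233, f(13)=377, f(14)=610, f(15)=987, f(16)=1597, f(17)=2584, f(18)=4181, f(19)=6765, f(20)=10946.

Final answer: 10946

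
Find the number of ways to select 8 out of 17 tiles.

C(17,8) = 17!/(8! x (17-8)!).

Final answer: C(17,8) = 24310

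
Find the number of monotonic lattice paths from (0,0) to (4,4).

Each path has 4 right steps and 4 up steps in some order (8 steps total).
Choose which 4 of the 8 steps are up: C(8,4).

Final answer: C(8,4) = 70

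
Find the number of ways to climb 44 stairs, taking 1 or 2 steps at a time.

Condition on the final move: it is a 1-step (f(n-1) ways to get there) or a 2-step (f(n-2) ways), so f(n) = f(n-1) + f(n-2), with f(1)=1, f(2)=2.
Computing successive values: f(1)=1, f(2)=2, f(3)=3, f(4)=5, f(5)=8, f(6)=13, f(7)=21, f(8)=34, f(9)=55, f(10)=89, f(11)=144, f(12)=233, f(13)=377, f(14)=610, f(15)=987, f(16)=1597, f(17)=2584, f(18)=4181, f(19)=6765, f(20)=10946, f(21)=17711, f(22)=28657, f(23)=46368, f(24)=75025, f(25)=121393, f(26)=196418, f(27)=317811, f(28)=514229, f(29)=832040, f(30)=1346269, f(31)=2178309, f(32)=3524578, f(33)=5702887, f(34)=9227465, f(35)=14930352, f(36)=24157817, f(37)=39088169, f(38)=63245986, f(39)=102334155, f(40)=165580141, f(41)=267914296, f(42)=433494437, f(43)=701408733, f(44)=1134903170.

Final answer: 1134903170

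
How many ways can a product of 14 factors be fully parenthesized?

The structures are counted by the Catalan number C_n. Here n = 14 - 1 = 13.
C_n = (2n)!/(n!(n+1)!), so C_{13} = 26!/(13! x 14!) = C(26,13)/14 = 10400600/14.

Final answer: C_{13} = 742900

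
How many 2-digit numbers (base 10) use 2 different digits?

First digit: 9 (not 0). Second: 9 (not first). Third: 8, etc.
Total: 9 x 9.

Final answer: 81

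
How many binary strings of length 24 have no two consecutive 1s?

Classify by the final bit: ...0 gives a(n-1) strings, ...01 gives a(n-2) strings. Thus a(n) = a(n-1) + a(n-2) with a(1)=2, a(2)=3.
Computing successive values: a(1)=2, a(2)=3, a(3)=5, a(4)=8, a(5)=13, a(6)=21, a(7)=34, a(8)=55, a(9)=89, a(10)=144, a(11)=233, a(12)=377, a(13)=610, a(14)=987, a(15)=1597, a(16)=2584, a(17)=4181, a(18)=6765, a(19)=10946, a(20)=17711, a(21)=28657, a(22)=46368, a(23)=75025, a(24)=121393.

Final answer: 121393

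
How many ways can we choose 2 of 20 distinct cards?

C(20,2) = 20!/(2! x (20-2)!).

Final answer: C(20,2) = 190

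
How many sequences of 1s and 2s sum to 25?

Let f(n) be the number of climbs. Removing the last move (1 or 2 steps) gives f(n) = f(n-1) + f(n-2); base cases f(1)=1, f(2)=2.
Computing successive values: f(1)=1, f(2)=2, f(3)=3, f(4)=5, f(5)=8, f(6)=13, f(7)=21, f(8)=34, f(9)=55, f(10)=89, f(11)=144, f(12)=233, f(13)=377, f(14)=610, f(15)=987, f(16)=1597, f(17)=2584, f(18)=4181, f(19)=6765, f(20)=10946, f(21)=17711, f(22)=28657, f(23)=46368, f(24)=75025, f(25)=121393.

Final answer: 121393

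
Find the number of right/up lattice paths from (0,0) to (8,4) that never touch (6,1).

Total paths to (8,4): C(12,4) = 495.
Paths through (6,1): C(7,1) x C(5,3) = 70.
Avoiding (6,1): 495 - 70.

Final answer: 425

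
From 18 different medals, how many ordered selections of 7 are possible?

P(18,7) = 18!/(18-7)! = 18!/11!.

Final answer: P(18,7) = 160392960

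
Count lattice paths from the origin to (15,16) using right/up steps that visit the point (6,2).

Paths (0,0)->(6,2): C(8,2) = 28.
Paths (6,2)->(15,16): C(23,14) = 817190.
By multiplication principle: 28 x 817190.

Final answer: 22881320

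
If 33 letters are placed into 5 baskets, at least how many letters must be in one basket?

By the pigeonhole principle: ceiling(33/5).

Final answer: 7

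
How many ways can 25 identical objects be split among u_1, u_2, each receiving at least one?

Substitute u'_i = u_i - 1 (so u'_i >= 0). Then sum u'_i = 25 - 2 = 23.
Stars and bars: C(23+2-1, 2-1) = C(24,1).

Final answer: C(24,1) = 24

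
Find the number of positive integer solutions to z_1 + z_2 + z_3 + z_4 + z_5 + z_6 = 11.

Substitute z'_i = z_i - 1 (so z'_i >= 0). Then sum z'_i = 11 - 6 = 5.
Stars and bars: C(5+6-1, 6-1) = C(10,5).

Final answer: C(10,5) = 252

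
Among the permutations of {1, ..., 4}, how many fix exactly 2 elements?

Choose which 2 elements are fixed: C(4,2) = 6.
Derange the remaining 2 using D(j) = (j-1)(D(j-1) + D(j-2)), D(0)=1, D(1)=0: D(2)=1.
Total: 6 x 1.

Final answer: C(4,2) D(2) = 6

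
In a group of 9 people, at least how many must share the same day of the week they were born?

There are 7 possible values for day of the week they were born. With 9 people and 7 categories, by pigeonhole: ceiling(9/7).

Final answer: 2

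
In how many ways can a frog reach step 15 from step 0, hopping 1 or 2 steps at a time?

Let f(n) be the number of climbs. Removing the last move (1 or 2 steps) gives f(n) = f(n-1) + f(n-2); base cases f(1)=1, f(2)=2.
Building up term by term: f(1)=1, f(2)=2, f(3)=3, f(4)=5, f(5)=8, f(6)=13, f(7)=21, f(8)=34, f(9)=55, f(10)=89, f(11)=144, f(12)=233, f(13)=377, f(14)=610, f(15)=987.

Final answer: 987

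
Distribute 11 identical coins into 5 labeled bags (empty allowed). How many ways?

Stars and bars: C(n+k-1, k-1) = C(15,4).

Final answer: C(15,4) = 1365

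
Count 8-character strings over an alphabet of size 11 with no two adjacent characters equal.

Let g(n) count such strings. g(1) = 11, and each valid string of length n-1 extends in 10 ways (any symbol but the last), so g(n) = 10 g(n-1).
Total: g(8) = 11 x 10^7.

Final answer: 11 x 10^{7} = 110000000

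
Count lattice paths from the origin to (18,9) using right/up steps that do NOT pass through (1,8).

Total paths to (18,9): C(27,9) = 4686825.
Paths through (1,8): C(9,8) x C(18,1) = 162.
Avoiding (1,8): 4686825 - 162.

Final answer: 4686663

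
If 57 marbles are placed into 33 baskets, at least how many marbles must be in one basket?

By the pigeonhole principle: ceiling(57/33).

Final answer: 2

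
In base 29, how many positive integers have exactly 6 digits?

These are the integers in [29^5, 29^6), so the count is 29^6 - 29^5 = 28 x 29^5.

Final answer: 574312172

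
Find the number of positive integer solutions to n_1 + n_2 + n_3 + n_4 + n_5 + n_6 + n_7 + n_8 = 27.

Substitute n'_i = n_i - 1 (so n'_i >= 0). Then sum n'_i = 27 - 8 = 19.
Stars and bars: C(19+8-1, 8-1) = C(26,7).

Final answer: C(26,7) = 657800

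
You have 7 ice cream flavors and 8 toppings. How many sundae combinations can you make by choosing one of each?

By the multiplication principle: 7 x 8.

Final answer: 56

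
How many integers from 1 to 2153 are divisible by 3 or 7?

Multiples of 3: 717. Multiples of 7: 307. Of both (lcm=21): 102.
By inclusion-exclusion: 717 + 307 - 102.

Final answer: 922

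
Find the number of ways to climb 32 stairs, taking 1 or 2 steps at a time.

Let f(n) be the number of climbs. Removing the last move (1 or 2 steps) gives f(n) = f(n-1) + f(n-2); base cases f(1)=1, f(2)=2.
Computing successive values: f(1)=1, f(2)=2, f(3)=3, f(4)=5, f(5)=8, f(6)=13, f(7)=21, f(8)=34, f(9)=55, f(10)=89, f(11)=144, f(12)=233, f(13)=377, f(14)=610, f(15)=987, f(16)=1597, f(17)=2584, f(18)=4181, f(19)=6765, f(20)=10946, f(21)=17711, f(22)=28657, f(23)=46368, f(24)=75025, f(25)=121393, f(26)=196418, f(27)=317811, f(28)=514229, f(29)=832040, f(30)=1346269, f(31)=2178309, f(32)=3524578.

Final answer: 3524578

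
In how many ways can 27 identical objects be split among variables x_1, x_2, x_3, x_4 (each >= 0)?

Stars and bars with 27 stars and 3 bars:
C(27+4-1, 4-1) = C(30,3).

Final answer: C(30,3) = 4060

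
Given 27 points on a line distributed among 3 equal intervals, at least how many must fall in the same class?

By pigeonhole with 27 objects and 3 categories: ceiling(27/3).

Final answer: 9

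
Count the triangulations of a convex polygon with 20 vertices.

The structures are counted by the Catalan number C_n. Here n = 20 - 2 = 18.
Using C_0 = 1 and C_(k+1) = C_k x 2(2k+1)/(k+2), build up term by term: C_1=1, C_2=2, C_3=5, C_4=14, C_5=42, C_6=132, C_7=429, C_8=1430, C_9=4862, C_10=16796, C_11=58786, C_12=208012, C_13=742900, C_14=2674440, C_15=9694845, C_16=35357670, C_17=129644790, C_18=477638700.

Final answer: C_{18} = 477638700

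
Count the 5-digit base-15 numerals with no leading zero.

Leading digit: 14 options (nonzero). Other 4 digit(s): 15 options each.
Total: 14 x 15^4.

Final answer: 708750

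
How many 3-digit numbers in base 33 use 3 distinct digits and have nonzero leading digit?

The leading digit has 32 choices (anything but zero); the next has 32 (anything but the first), then 31, and so on, one fewer each time.
Total: 32 x 32 x 31.

Final answer: 31744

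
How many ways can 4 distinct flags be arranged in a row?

The number of ways to arrange 4 distinct objects is 4!.

Final answer: 4! = 24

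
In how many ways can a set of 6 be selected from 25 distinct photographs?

C(25,6) = 25!/(6! x 19!).

Final answer: \binom{25}{6} = 177100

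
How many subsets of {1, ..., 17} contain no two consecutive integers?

Condition on whether n belongs to the subset: if not, any valid subset of {1, ..., n-1} works (a(n-1)); if so, n-1 is excluded and the rest is a valid subset of {1, ..., n-2} (a(n-2)). Hence a(n) = a(n-1) + a(n-2), a(1)=2, a(2)=3.
Computing successive values: a(1)=2, a(2)=3, a(3)=5, a(4)=8, a(5)=13, a(6)=21, a(7)=34, a(8)=55, a(9)=89, a(10)=144, a(11)=233, a(12)=377, a(13)=610, a(14)=987, a(15)=1597, a(16)=2584, a(17)=4181.

Final answer: 4181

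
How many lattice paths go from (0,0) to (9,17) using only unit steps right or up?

Each path has 9 right steps and 17 up steps in some order (26 steps total).
Choose which 17 of the 26 steps are up: C(26,17).

Final answer: C(26,17) = 3124550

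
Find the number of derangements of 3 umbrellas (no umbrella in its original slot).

D(n) = (n-1)(D(n-1) + D(n-2)), D(0)=1, D(1)=0.
D(2) = 1 x (0 + 1) = 1
D(3) = 2 x (D(2) + D(1)) = 2 x (1 + 0)

Final answer: D(3) = 2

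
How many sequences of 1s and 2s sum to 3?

Let f(n) count the ways. The last step is size 1 or 2, so f(n) = f(n-1) + f(n-2) with f(1)=1, f(2)=2.
Building up term by term: f(1)=1, f(2)=2, f(3)=3.

Final answer: 3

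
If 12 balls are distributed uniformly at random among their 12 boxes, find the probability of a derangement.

Derangements satisfy D(n) = (n-1)(D(n-1) + D(n-2)), starting from D(0)=1, D(1)=0.
Building up: D(2)=1, D(3)=2, D(4)=9, D(5)=44, D(6)=265, D(7)=1854, D(8)=14833, D(9)=133496, D(10)=1334961, D(11)=14684570, D(12)=176214841.
Total arrangements: 12! = 479001600.
Probability = D(12)/12! = 16019531/43545600.

Final answer: D(12)/12! = 176214841/479001600 = 0.367879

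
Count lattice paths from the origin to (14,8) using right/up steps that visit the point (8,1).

Paths (0,0)->(8,1): C(9,1) = 9.
Paths (8,1)->(14,8): C(13,7) = 1716.
By multiplication principle: 9 x 1716.

Final answer: 15444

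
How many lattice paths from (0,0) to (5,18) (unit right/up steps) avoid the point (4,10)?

Total paths to (5,18): C(23,18) = 33649.
Paths through (4,10): C(14,10) x C(9,8) = 9009.
Avoiding (4,10): 33649 - 9009.

Final answer: 24640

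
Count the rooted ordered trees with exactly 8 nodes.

This is counted by the nth Catalan number C_n. Here n = 8 - 1 = 7.
C_n = (2n)!/(n!(n+1)!), so C_{7} = 14!/(7! x 8!) = C(14,7)/8 = 3432/8.

Final answer: C_{7} = 429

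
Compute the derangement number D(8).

Use the recurrence D(n) = (n-1)(D(n-1) + D(n-2)) with D(0)=1, D(1)=0.
D(2) = 1 x (0 + 1) = 1
D(3) = 2 x (1 + 0) = 2
D(4) = 3 x (2 + 1) = 9
D(5) = 4 x (9 + 2) = 44
D(6) = 5 x (44 + 9) = 265
D(7) = 6 x (265 + 44) = 1854
D(8) = 7 x (D(7) + D(6)) = 7 x (1854 + 265)

Final answer: D(8) = 14833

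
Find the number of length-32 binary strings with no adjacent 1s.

Classify by the final bit: ...0 gives a(n-1) strings, ...01 gives a(n-2) strings. Thus a(n) = a(n-1) + a(n-2) with a(1)=2, a(2)=3.
Computing successive values: a(1)=2, a(2)=3, a(3)=5, a(4)=8, a(5)=13, a(6)=21, a(7)=34, a(8)=55, a(9)=89, a(10)=144, a(11)=233, a(12)=377, a(13)=610, a(14)=987, a(15)=1597, a(16)=2584, a(17)=4181, a(18)=6765, a(19)=10946, a(20)=17711, a(21)=28657, a(22)=46368, a(23)=75025, a(24)=121393, a(25)=196418, a(26)=317811, a(27)=514229, a(28)=832040, a(29)=1346269, a(30)=2178309, a(31)=3524578, a(32)=5702887.

Final answer: 5702887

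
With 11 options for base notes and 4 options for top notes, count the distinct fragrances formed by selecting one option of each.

By the multiplication principle: 11 x 4.

Final answer: 44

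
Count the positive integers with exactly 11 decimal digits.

First digit: 9 choices (1-9). Each of the remaining 10 digits: 10 choices.
Total: 9 x 10^10.

Final answer: 90000000000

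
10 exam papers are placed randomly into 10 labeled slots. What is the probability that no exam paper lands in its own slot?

D(n) = (n-1)(D(n-1) + D(n-2)), D(0)=1, D(1)=0.
Building up: D(2)=1, D(3)=2, D(4)=9, D(5)=44, D(6)=265, D(7)=1854, D(8)=14833, D(9)=133496, D(10)=1334961.
Total arrangements: 10! = 3628800.
Probability = D(10)/10! = 16481/44800.

Final answer: D(10)/10! = 1334961/3628800 = 0.367879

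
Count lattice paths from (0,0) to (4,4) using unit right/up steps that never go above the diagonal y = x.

Total monotonic paths to (4,4): C(8,4) = 70.
A path is bad iff it touches y = x + 1; reflecting its initial segment maps bad paths bijectively onto all paths to (3,5), of which there are C(8,5) = 56.
Valid Dyck paths: 70 - 56.
(Equivalently, C_{4} = C(8,4)/5 = 70/5.)

Final answer: C_{4} = 14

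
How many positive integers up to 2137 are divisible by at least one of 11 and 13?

Multiples of 11: 194. Multiples of 13: 164. Of both (lcm=143): 14.
By inclusion-exclusion: 194 + 164 - 14.

Final answer: 344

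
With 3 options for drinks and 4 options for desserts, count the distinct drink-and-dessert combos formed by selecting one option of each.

By the multiplication principle: 3 x 4.

Final answer: 12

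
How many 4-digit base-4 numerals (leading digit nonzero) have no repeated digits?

First digit: 3 (nonzero). Second: 3 (not first). Third: 2, etc.
Total: 3 x 3 x 2 x 1.

Final answer: 18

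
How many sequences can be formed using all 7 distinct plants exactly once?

The number of ways to arrange 7 distinct objects is 7!.

Final answer: 7! = 5040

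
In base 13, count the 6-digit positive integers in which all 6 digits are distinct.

First digit: 12 (nonzero). Second: 12 (not first). Third: 11, etc.
Total: 12 x 12 x 11 x 10 x 9 x 8.

Final answer: 1140480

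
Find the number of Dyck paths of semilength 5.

Total monotonic paths to (5,5): C(10,5) = 252.
Reflecting each bad path at its first crossing gives a bijection with paths to (4,6): C(10,6) = 210.
Valid Dyck paths: 252 - 210.
(This is the Catalan number C_{5}.)

Final answer: C_{5} = 42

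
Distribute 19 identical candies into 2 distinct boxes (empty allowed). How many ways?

Stars and bars: C(n+k-1, k-1) = C(20,1).

Final answer: C(20,1) = 20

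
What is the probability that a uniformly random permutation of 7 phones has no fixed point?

Use the recurrence D(n) = (n-1)(D(n-1) + D(n-2)) with D(0)=1, D(1)=0.
Building up: D(2)=1, D(3)=2, D(4)=9, D(5)=44, D(6)=265, D(7)=1854.
Total arrangements: 7! = 5040.
Probability = D(7)/7! = 103/280.

Final answer: D(7)/7! = 1854/5040 = 0.367857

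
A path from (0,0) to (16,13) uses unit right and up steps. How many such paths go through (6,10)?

Paths (0,0)->(6,10): C(16,10) = 8008.
Paths (6,10)->(16,13): C(13,3) = 286.
By multiplication principle: 8008 x 286.

Final answer: 2290288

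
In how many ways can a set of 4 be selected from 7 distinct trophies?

C(7,4) = 7!/(4! x (7-4)!).

Final answer: C(7,4) = 35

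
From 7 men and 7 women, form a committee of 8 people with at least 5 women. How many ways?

Sum over valid woman counts:
C(7,5)C(7,3) = 735
C(7,6)C(7,2) = 147
C(7,7)C(7,1) = 7
Total: 735 + 147 + 7.

Final answer: 889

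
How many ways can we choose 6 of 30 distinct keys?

C(30,6) = 30!/(6! x 24!).

Final answer: \binom{30}{6} = 593775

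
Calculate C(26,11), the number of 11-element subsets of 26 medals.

C(26,11) = 26!/(11! x 15!).

Final answer: \binom{26}{11} = 7726160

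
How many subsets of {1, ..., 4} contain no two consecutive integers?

Condition on whether n belongs to the subset: if not, any valid subset of {1, ..., n-1} works (a(n-1)); if so, n-1 is excluded and the rest is a valid subset of {1, ..., n-2} (a(n-2)). Hence a(n) = a(n-1) + a(n-2), a(1)=2, a(2)=3.
Computing successive values: a(1)=2, a(2)=3, a(3)=5, a(4)=8.

Final answer: 8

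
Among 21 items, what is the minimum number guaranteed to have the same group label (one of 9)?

There are 9 possible values for group label (one of 9). With 21 items and 9 categories, by pigeonhole: ceiling(21/9).

Final answer: 3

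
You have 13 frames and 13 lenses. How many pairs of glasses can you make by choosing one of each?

By the multiplication principle: 13 x 13.

Final answer: 169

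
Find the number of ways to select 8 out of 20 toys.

C(20,8) = 20!/(8! x 12!).

Final answer: \binom{20}{8} = 125970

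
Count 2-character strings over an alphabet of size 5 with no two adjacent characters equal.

First character: 5 choices. Each subsequent: 4 choices (must differ from the previous one).
Total: 5 x 4^1.

Final answer: 5 x 4^{1} = 20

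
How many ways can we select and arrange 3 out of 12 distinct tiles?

P(12,3) = 12!/(12-3)! = 12!/9!.

Final answer: P(12,3) = 1320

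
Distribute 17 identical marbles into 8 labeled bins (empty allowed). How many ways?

Stars and bars: C(n+k-1, k-1) = C(24,7).

Final answer: C(24,7) = 346104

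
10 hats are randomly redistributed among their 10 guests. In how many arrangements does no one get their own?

Derangements satisfy D(n) = (n-1)(D(n-1) + D(n-2)), starting from D(0)=1, D(1)=0.
D(2) = 1 x (0 + 1) = 1
D(3) = 2 x (1 + 0) = 2
D(4) = 3 x (2 + 1) = 9
D(5) = 4 x (9 + 2) = 44
D(6) = 5 x (44 + 9) = 265
D(7) = 6 x (265 + 44) = 1854
D(8) = 7 x (1854 + 265) = 14833
D(9) = 8 x (14833 + 1854) = 133496
D(10) = 9 x (D(9) + D(8)) = 9 x (133496 + 14833)

Final answer: D(10) = 1334961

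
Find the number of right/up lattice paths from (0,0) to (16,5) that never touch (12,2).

Total paths to (16,5): C(21,5) = 20349.
Paths through (12,2): C(14,2) x C(7,3) = 3185.
Avoiding (12,2): 20349 - 3185.

Final answer: 17164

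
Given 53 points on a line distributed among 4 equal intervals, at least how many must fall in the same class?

By pigeonhole with 53 objects and 4 categories: ceiling(53/4).

Final answer: 14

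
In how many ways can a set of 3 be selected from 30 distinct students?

C(30,3) = 30!/(3! x 27!).

Final answer: \binom{30}{3} = 4060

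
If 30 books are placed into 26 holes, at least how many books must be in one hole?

By the pigeonhole principle: ceiling(30/26).

Final answer: 2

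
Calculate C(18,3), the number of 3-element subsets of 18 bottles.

C(18,3) = 18!/(3! x 15!).

Final answer: \binom{18}{3} = 816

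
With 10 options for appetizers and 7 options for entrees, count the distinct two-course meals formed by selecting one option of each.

By the multiplication principle: 10 x 7.

Final answer: 70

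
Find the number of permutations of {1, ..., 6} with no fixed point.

Use the recurrence D(n) = (n-1)(D(n-1) + D(n-2)) with D(0)=1, D(1)=0.
Building up: D(2)=1, D(3)=2, D(4)=9, D(5)=44.
D(6) = 5 x (D(5) + D(4)) = 5 x (44 + 9).

Final answer: D(6) = 265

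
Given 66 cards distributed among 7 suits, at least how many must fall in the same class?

By pigeonhole with 66 objects and 7 categories: ceiling(66/7).

Final answer: 10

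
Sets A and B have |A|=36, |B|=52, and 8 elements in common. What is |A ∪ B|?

|A union B| = |A| + |B| - |A intersect B| = 36 + 52 - 8.

Final answer: 80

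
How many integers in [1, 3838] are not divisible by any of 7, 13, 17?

|div by 7|=548, |div by 13|=295, |div by 17|=225.
|div by 7&13|=42, |div by 7&17|=32, |div by 13&17|=17, |div by all|=2.
By inclusion-exclusion, divisible by at least one: 548+295+225-42-32-17+2 = 979.
Not divisible by any: 3838 - 979.

Final answer: 2859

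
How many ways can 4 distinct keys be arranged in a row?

The number of ways to arrange 4 distinct objects is 4!.

Final answer: 4! = 24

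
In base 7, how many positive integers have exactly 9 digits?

In base 7, the leading digit has 6 choices (1..6); each of the remaining 8 digits has 7 choices.
Total: 6 x 7^8.

Final answer: 34588806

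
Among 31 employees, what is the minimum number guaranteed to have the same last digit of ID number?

There are 10 possible values for last digit of ID number. With 31 employees and 10 categories, by pigeonhole: ceiling(31/10).

Final answer: 4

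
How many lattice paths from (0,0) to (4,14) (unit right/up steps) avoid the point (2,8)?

Total paths to (4,14): C(18,14) = 3060.
Paths through (2,8): C(10,8) x C(8,6) = 1260.
Avoiding (2,8): 3060 - 1260.

Final answer: 1800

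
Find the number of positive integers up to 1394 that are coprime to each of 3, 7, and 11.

|div by 3|=464, |div by 7|=199, |div by 11|=126.
|div by 3&7|=66, |div by 3&11|=42, |div by 7&11|=18, |div by all|=6.
By inclusion-exclusion, divisible by at least one: 464+199+126-66-42-18+6 = 669.
Not divisible by any: 1394 - 669.

Final answer: 725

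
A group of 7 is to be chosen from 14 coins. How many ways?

C(14,7) = 14!/(7! x (14-7)!).

Final answer: C(14,7) = 3432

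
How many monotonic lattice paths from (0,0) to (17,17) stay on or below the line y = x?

Total monotonic paths to (17,17): C(34,17) = 2333606220.
Paths that cross above y=x (reflection bijection): C(34,18) = 2203961430.
Valid Dyck paths: 2333606220 - 2203961430.
(This is the Catalan number C_{17}.)

Final answer: C_{17} = 129644790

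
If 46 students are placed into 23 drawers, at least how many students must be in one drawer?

By the pigeonhole principle: ceiling(46/23).

Final answer: 2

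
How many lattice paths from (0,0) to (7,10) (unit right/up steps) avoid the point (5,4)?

Total paths to (7,10): C(17,10) = 19448.
Paths through (5,4): C(9,4) x C(8,6) = 3528.
Avoiding (5,4): 19448 - 3528.

Final answer: 15920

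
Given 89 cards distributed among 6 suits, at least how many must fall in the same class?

By pigeonhole with 89 objects and 6 categories: ceiling(89/6).

Final answer: 15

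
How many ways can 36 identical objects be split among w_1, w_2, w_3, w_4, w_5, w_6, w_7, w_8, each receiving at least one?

Substitute w'_i = w_i - 1 (so w'_i >= 0). Then sum w'_i = 36 - 8 = 28.
Stars and bars: C(28+8-1, 8-1) = C(35,7).

Final answer: C(35,7) = 6724520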